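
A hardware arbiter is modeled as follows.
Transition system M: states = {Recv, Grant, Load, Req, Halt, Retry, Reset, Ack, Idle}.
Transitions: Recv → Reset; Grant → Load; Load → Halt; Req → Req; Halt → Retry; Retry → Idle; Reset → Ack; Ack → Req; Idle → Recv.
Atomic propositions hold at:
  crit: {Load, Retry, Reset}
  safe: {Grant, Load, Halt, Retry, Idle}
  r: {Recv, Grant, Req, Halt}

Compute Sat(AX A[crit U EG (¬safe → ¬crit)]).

Sat(¬safe) = {Recv, Req, Reset, Ack}
Sat(¬crit) = {Recv, Grant, Req, Halt, Ack, Idle}
Sat(¬safe → ¬crit) = {Recv, Grant, Load, Req, Halt, Retry, Ack, Idle}
EG (¬safe → ¬crit): greatest fixpoint, start Z0 = {Recv, Grant, Load, Req, Halt, Retry, Ack, Idle}, keep only states in Sat with some successor in Z. Z1 = {Grant, Load, Req, Halt, Retry, Ack, Idle}; Z2 = {Grant, Load, Req, Halt, Retry, Ack}; Z3 = {Grant, Load, Req, Halt, Ack}; Z4 = {Grant, Load, Req, Ack}; Z5 = {Grant, Req, Ack}; Z6 = {Req, Ack}; fixed.
Sat(EG (¬safe → ¬crit)) = {Req, Ack}
A[crit U EG (¬safe → ¬crit)]: least fixpoint, start Z0 = Sat(EG (¬safe → ¬crit)) = {Req, Ack}, add states in Sat(crit) with every successor in Z. Z1 = {Req, Reset, Ack}; fixed.
Sat(A[crit U EG (¬safe → ¬crit)]) = {Req, Reset, Ack}
Sat(AX A[crit U EG (¬safe → ¬crit)]) = {s : every successor in {Req, Reset, Ack}} = {Recv, Req, Reset, Ack}

{Recv, Req, Reset, Ack}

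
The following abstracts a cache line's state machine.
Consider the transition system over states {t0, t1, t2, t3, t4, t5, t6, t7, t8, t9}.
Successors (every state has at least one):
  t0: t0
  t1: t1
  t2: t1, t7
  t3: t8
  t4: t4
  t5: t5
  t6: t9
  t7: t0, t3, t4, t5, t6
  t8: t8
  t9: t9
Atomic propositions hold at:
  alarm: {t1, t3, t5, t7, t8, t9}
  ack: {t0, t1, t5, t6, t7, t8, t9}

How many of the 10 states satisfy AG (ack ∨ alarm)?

7

Sat(ack ∨ alarm) = {t0, t1, t3, t5, t6, t7, t8, t9}
AG (ack ∨ alarm): greatest fixpoint, start Z0 = {t0, t1, t3, t5, t6, t7, t8, t9}, keep only states in Sat with every successor in Z. Z1 = {t0, t1, t3, t5, t6, t8, t9}; fixed.
Sat(AG (ack ∨ alarm)) = {t0, t1, t3, t5, t6, t8, t9}
|Sat(AG (ack ∨ alarm))| = |{t0, t1, t3, t5, t6, t8, t9}| = 7.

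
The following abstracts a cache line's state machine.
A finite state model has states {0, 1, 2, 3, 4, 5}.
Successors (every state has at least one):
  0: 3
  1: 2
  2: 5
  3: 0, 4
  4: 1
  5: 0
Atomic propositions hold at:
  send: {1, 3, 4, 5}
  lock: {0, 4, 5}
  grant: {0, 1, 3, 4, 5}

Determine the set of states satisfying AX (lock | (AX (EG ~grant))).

{2, 3, 5}

Sat(~grant) = {2}
EG ~grant: greatest fixpoint, start Z0 = {2}, keep only states in Sat with some successor in Z. Z1 = ∅; fixed.
Sat(EG ~grant) = ∅
Sat(AX (EG ~grant)) = {s : every successor in ∅} = ∅
Sat(lock | (AX (EG ~grant))) = {0, 4, 5}
Sat(AX (lock | (AX (EG ~grant)))) = {s : every successor in {0, 4, 5}} = {2, 3, 5}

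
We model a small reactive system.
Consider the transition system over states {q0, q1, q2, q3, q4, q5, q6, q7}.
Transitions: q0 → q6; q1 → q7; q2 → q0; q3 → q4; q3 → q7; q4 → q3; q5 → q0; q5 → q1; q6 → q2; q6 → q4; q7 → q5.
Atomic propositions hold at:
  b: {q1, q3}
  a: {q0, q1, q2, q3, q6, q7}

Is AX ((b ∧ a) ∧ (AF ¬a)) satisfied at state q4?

Sat(b ∧ a) = {q1, q3}
Sat(¬a) = {q4, q5}
AF ¬a: least fixpoint, start Z0 = {q4, q5}, add states with every successor in Z. Z1 = {q4, q5, q7}; Z2 = {q1, q3, q4, q5, q7}; fixed.
Sat(AF ¬a) = {q1, q3, q4, q5, q7}
Sat((b ∧ a) ∧ (AF ¬a)) = {q1, q3}
Sat(AX ((b ∧ a) ∧ (AF ¬a))) = {s : every successor in {q1, q3}} = {q4}
q4 ∈ Sat(AX ((b ∧ a) ∧ (AF ¬a))) = {q4}, so the formula holds at q4.

Yes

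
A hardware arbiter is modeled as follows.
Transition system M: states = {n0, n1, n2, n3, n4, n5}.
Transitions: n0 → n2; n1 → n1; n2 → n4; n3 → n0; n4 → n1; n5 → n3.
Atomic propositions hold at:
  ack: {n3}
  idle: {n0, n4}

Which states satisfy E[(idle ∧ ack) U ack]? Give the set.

Sat(idle ∧ ack) = ∅
E[(idle ∧ ack) U ack]: least fixpoint, start Z0 = Sat(ack) = {n3}, add states in Sat(idle ∧ ack) with some successor in Z. Already a fixed point.
Sat(E[(idle ∧ ack) U ack]) = {n3}

{n3}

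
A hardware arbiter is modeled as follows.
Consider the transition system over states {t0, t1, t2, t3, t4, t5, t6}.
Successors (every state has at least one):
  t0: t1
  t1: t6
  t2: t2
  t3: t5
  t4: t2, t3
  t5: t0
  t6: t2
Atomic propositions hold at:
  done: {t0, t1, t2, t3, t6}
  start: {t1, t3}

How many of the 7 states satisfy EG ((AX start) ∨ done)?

4

Sat(AX start) = {s : every successor in {t1, t3}} = {t0}
Sat((AX start) ∨ done) = {t0, t1, t2, t3, t6}
EG ((AX start) ∨ done): greatest fixpoint, start Z0 = {t0, t1, t2, t3, t6}, keep only states in Sat with some successor in Z. Z1 = {t0, t1, t2, t6}; fixed.
Sat(EG ((AX start) ∨ done)) = {t0, t1, t2, t6}
|Sat(EG ((AX start) ∨ done))| = |{t0, t1, t2, t6}| = 4.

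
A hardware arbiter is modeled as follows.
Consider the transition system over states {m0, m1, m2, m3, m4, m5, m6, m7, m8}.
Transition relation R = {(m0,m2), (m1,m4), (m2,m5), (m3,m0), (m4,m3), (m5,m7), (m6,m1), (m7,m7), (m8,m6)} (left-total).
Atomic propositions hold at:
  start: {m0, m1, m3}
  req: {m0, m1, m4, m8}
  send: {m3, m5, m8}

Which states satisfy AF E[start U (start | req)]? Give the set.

{m0, m1, m3, m4, m6, m8}

Sat(start | req) = {m0, m1, m3, m4, m8}
E[start U (start | req)]: least fixpoint, start Z0 = Sat((start | req)) = {m0, m1, m3, m4, m8}, add states in Sat(start) with some successor in Z. Already a fixed point.
Sat(E[start U (start | req)]) = {m0, m1, m3, m4, m8}
AF E[start U (start | req)]: least fixpoint, start Z0 = {m0, m1, m3, m4, m8}, add states with every successor in Z. Z1 = {m0, m1, m3, m4, m6, m8}; fixed.
Sat(AF E[start U (start | req)]) = {m0, m1, m3, m4, m6, m8}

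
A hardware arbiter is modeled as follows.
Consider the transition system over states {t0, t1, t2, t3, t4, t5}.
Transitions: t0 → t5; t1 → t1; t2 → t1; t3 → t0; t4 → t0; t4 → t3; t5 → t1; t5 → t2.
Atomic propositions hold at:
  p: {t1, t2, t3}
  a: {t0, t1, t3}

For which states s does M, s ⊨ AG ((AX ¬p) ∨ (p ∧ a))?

Sat(¬p) = {t0, t4, t5}
Sat(AX ¬p) = {s : every successor in {t0, t4, t5}} = {t0, t3}
Sat(p ∧ a) = {t1, t3}
Sat((AX ¬p) ∨ (p ∧ a)) = {t0, t1, t3}
AG ((AX ¬p) ∨ (p ∧ a)): greatest fixpoint, start Z0 = {t0, t1, t3}, keep only states in Sat with every successor in Z. Z1 = {t1, t3}; Z2 = {t1}; fixed.
Sat(AG ((AX ¬p) ∨ (p ∧ a))) = {t1}

{t1}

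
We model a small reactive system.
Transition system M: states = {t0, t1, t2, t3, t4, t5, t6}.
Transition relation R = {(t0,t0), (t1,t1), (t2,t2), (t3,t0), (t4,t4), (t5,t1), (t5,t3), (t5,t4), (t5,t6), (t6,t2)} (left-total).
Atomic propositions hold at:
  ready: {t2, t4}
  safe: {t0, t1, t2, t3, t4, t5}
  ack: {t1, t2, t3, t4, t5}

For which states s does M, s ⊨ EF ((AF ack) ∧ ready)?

AF ack: least fixpoint, start Z0 = {t1, t2, t3, t4, t5}, add states with every successor in Z. Z1 = {t1, t2, t3, t4, t5, t6}; fixed.
Sat(AF ack) = {t1, t2, t3, t4, t5, t6}
Sat((AF ack) ∧ ready) = {t2, t4}
EF ((AF ack) ∧ ready): least fixpoint, start Z0 = {t2, t4}, add states with some successor in Z. Z1 = {t2, t4, t5, t6}; fixed.
Sat(EF ((AF ack) ∧ ready)) = {t2, t4, t5, t6}

{t2, t4, t5, t6}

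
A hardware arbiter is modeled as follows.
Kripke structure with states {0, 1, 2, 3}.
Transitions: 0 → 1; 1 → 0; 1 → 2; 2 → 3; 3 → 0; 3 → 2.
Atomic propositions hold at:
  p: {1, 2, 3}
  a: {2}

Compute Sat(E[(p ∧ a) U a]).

{2}

Sat(p ∧ a) = {2}
E[(p ∧ a) U a]: least fixpoint, start Z0 = Sat(a) = {2}, add states in Sat(p ∧ a) with some successor in Z. Already a fixed point.
Sat(E[(p ∧ a) U a]) = {2}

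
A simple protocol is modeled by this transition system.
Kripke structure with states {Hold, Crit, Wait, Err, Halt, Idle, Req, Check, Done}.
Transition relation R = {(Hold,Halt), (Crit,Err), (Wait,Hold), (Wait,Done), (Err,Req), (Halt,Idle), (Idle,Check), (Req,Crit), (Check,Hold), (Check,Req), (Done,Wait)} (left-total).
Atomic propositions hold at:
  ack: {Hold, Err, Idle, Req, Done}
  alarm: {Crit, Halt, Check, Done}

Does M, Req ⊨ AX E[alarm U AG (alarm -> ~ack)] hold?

Yes

Sat(~ack) = {Crit, Wait, Halt, Check}
Sat(alarm -> ~ack) = {Hold, Crit, Wait, Err, Halt, Idle, Req, Check}
AG (alarm -> ~ack): greatest fixpoint, start Z0 = {Hold, Crit, Wait, Err, Halt, Idle, Req, Check}, keep only states in Sat with every successor in Z. Z1 = {Hold, Crit, Err, Halt, Idle, Req, Check}; fixed.
Sat(AG (alarm -> ~ack)) = {Hold, Crit, Err, Halt, Idle, Req, Check}
E[alarm U AG (alarm -> ~ack)]: least fixpoint, start Z0 = Sat(AG (alarm -> ~ack)) = {Hold, Crit, Err, Halt, Idle, Req, Check}, add states in Sat(alarm) with some successor in Z. Already a fixed point.
Sat(E[alarm U AG (alarm -> ~ack)]) = {Hold, Crit, Err, Halt, Idle, Req, Check}
Sat(AX E[alarm U AG (alarm -> ~ack)]) = {s : every successor in {Hold, Crit, Err, Halt, Idle, Req, Check}} = {Hold, Crit, Err, Halt, Idle, Req, Check}
Req ∈ Sat(AX E[alarm U AG (alarm -> ~ack)]) = {Hold, Crit, Err, Halt, Idle, Req, Check}, so the formula holds at Req.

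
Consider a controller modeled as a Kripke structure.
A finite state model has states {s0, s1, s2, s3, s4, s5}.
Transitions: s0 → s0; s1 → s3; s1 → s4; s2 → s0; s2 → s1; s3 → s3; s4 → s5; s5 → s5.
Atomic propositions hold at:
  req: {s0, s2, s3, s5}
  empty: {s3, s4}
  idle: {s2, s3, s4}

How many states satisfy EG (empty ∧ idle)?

1

Sat(empty ∧ idle) = {s3, s4}
EG (empty ∧ idle): greatest fixpoint, start Z0 = {s3, s4}, keep only states in Sat with some successor in Z. Z1 = {s3}; fixed.
Sat(EG (empty ∧ idle)) = {s3}
|Sat(EG (empty ∧ idle))| = |{s3}| = 1.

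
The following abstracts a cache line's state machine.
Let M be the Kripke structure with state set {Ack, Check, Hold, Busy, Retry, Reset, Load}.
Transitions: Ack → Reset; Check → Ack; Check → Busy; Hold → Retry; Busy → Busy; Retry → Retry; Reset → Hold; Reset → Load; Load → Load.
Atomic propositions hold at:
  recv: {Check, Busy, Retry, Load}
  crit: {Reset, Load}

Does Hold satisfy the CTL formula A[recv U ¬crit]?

Sat(¬crit) = {Ack, Check, Hold, Busy, Retry}
A[recv U ¬crit]: least fixpoint, start Z0 = Sat(¬crit) = {Ack, Check, Hold, Busy, Retry}, add states in Sat(recv) with every successor in Z. Already a fixed point.
Sat(A[recv U ¬crit]) = {Ack, Check, Hold, Busy, Retry}
Hold ∈ Sat(A[recv U ¬crit]) = {Ack, Check, Hold, Busy, Retry}, so the formula holds at Hold.

Yes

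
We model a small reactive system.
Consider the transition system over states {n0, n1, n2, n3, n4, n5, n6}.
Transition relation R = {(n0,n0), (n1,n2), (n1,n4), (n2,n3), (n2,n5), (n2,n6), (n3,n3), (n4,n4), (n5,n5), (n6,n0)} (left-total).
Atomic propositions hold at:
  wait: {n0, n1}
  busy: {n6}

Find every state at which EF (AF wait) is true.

{n0, n1, n2, n6}

AF wait: least fixpoint, start Z0 = {n0, n1}, add states with every successor in Z. Z1 = {n0, n1, n6}; fixed.
Sat(AF wait) = {n0, n1, n6}
EF (AF wait): least fixpoint, start Z0 = {n0, n1, n6}, add states with some successor in Z. Z1 = {n0, n1, n2, n6}; fixed.
Sat(EF (AF wait)) = {n0, n1, n2, n6}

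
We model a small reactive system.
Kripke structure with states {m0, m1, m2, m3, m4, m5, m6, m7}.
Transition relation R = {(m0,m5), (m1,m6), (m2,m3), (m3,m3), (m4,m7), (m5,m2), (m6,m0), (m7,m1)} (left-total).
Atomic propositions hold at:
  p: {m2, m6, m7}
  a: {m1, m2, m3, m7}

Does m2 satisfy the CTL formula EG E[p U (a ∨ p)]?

Sat(a ∨ p) = {m1, m2, m3, m6, m7}
E[p U (a ∨ p)]: least fixpoint, start Z0 = Sat((a ∨ p)) = {m1, m2, m3, m6, m7}, add states in Sat(p) with some successor in Z. Already a fixed point.
Sat(E[p U (a ∨ p)]) = {m1, m2, m3, m6, m7}
EG E[p U (a ∨ p)]: greatest fixpoint, start Z0 = {m1, m2, m3, m6, m7}, keep only states in Sat with some successor in Z. Z1 = {m1, m2, m3, m7}; Z2 = {m2, m3, m7}; Z3 = {m2, m3}; fixed.
Sat(EG E[p U (a ∨ p)]) = {m2, m3}
m2 ∈ Sat(EG E[p U (a ∨ p)]) = {m2, m3}, so the formula holds at m2.

Yes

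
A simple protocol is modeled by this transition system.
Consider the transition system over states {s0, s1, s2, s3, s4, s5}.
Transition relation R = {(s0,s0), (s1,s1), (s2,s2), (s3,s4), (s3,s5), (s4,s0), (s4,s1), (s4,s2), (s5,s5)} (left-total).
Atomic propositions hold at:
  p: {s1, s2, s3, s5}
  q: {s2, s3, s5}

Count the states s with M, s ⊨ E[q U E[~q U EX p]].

5

Sat(~q) = {s0, s1, s4}
Sat(EX p) = {s : some successor in {s1, s2, s3, s5}} = {s1, s2, s3, s4, s5}
E[~q U EX p]: least fixpoint, start Z0 = Sat(EX p) = {s1, s2, s3, s4, s5}, add states in Sat(~q) with some successor in Z. Already a fixed point.
Sat(E[~q U EX p]) = {s1, s2, s3, s4, s5}
E[q U E[~q U EX p]]: least fixpoint, start Z0 = Sat(E[~q U EX p]) = {s1, s2, s3, s4, s5}, add states in Sat(q) with some successor in Z. Already a fixed point.
Sat(E[q U E[~q U EX p]]) = {s1, s2, s3, s4, s5}
|Sat(E[q U E[~q U EX p]])| = |{s1, s2, s3, s4, s5}| = 5.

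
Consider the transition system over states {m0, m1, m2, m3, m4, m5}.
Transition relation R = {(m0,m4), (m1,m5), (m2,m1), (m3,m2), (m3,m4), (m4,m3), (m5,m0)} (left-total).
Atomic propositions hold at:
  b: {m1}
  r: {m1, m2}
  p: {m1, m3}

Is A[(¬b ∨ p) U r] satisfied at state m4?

Sat(¬b) = {m0, m2, m3, m4, m5}
Sat(¬b ∨ p) = {m0, m1, m2, m3, m4, m5}
A[(¬b ∨ p) U r]: least fixpoint, start Z0 = Sat(r) = {m1, m2}, add states in Sat(¬b ∨ p) with every successor in Z. Already a fixed point.
Sat(A[(¬b ∨ p) U r]) = {m1, m2}
m4 ∉ Sat(A[(¬b ∨ p) U r]) = {m1, m2}, so the formula does not hold at m4.

No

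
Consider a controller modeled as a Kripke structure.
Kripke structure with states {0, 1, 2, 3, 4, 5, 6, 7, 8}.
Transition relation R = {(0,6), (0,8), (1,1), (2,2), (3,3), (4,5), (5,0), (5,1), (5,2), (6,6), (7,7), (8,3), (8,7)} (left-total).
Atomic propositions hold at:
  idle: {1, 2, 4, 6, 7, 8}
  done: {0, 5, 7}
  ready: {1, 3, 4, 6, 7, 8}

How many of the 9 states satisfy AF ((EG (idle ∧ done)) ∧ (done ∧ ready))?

Sat(idle ∧ done) = {7}
EG (idle ∧ done): greatest fixpoint, start Z0 = {7}, keep only states in Sat with some successor in Z. Already a fixed point.
Sat(EG (idle ∧ done)) = {7}
Sat(done ∧ ready) = {7}
Sat((EG (idle ∧ done)) ∧ (done ∧ ready)) = {7}
AF ((EG (idle ∧ done)) ∧ (done ∧ ready)): least fixpoint, start Z0 = {7}, add states with every successor in Z. Already a fixed point.
Sat(AF ((EG (idle ∧ done)) ∧ (done ∧ ready))) = {7}
|Sat(AF ((EG (idle ∧ done)) ∧ (done ∧ ready)))| = |{7}| = 1.

1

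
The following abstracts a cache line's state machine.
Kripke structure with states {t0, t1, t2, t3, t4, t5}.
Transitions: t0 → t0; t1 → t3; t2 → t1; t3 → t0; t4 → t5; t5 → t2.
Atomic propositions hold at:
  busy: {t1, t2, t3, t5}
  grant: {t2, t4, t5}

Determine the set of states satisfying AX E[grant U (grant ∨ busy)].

Sat(grant ∨ busy) = {t1, t2, t3, t4, t5}
E[grant U (grant ∨ busy)]: least fixpoint, start Z0 = Sat((grant ∨ busy)) = {t1, t2, t3, t4, t5}, add states in Sat(grant) with some successor in Z. Already a fixed point.
Sat(E[grant U (grant ∨ busy)]) = {t1, t2, t3, t4, t5}
Sat(AX E[grant U (grant ∨ busy)]) = {s : every successor in {t1, t2, t3, t4, t5}} = {t1, t2, t4, t5}

{t1, t2, t4, t5}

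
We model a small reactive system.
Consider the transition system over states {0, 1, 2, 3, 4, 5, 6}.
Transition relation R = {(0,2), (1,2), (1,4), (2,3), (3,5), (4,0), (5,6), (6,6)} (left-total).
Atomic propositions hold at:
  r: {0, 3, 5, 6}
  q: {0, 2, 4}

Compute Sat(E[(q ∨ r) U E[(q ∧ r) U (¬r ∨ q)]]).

Sat(q ∨ r) = {0, 2, 3, 4, 5, 6}
Sat(q ∧ r) = {0}
Sat(¬r) = {1, 2, 4}
Sat(¬r ∨ q) = {0, 1, 2, 4}
E[(q ∧ r) U (¬r ∨ q)]: least fixpoint, start Z0 = Sat((¬r ∨ q)) = {0, 1, 2, 4}, add states in Sat(q ∧ r) with some successor in Z. Already a fixed point.
Sat(E[(q ∧ r) U (¬r ∨ q)]) = {0, 1, 2, 4}
E[(q ∨ r) U E[(q ∧ r) U (¬r ∨ q)]]: least fixpoint, start Z0 = Sat(E[(q ∧ r) U (¬r ∨ q)]) = {0, 1, 2, 4}, add states in Sat(q ∨ r) with some successor in Z. Already a fixed point.
Sat(E[(q ∨ r) U E[(q ∧ r) U (¬r ∨ q)]]) = {0, 1, 2, 4}

{0, 1, 2, 4}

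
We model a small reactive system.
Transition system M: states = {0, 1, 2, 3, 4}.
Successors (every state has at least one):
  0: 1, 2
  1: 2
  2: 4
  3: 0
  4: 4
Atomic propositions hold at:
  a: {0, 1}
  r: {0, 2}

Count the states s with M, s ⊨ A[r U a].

A[r U a]: least fixpoint, start Z0 = Sat(a) = {0, 1}, add states in Sat(r) with every successor in Z. Already a fixed point.
Sat(A[r U a]) = {0, 1}
|Sat(A[r U a])| = |{0, 1}| = 2.

2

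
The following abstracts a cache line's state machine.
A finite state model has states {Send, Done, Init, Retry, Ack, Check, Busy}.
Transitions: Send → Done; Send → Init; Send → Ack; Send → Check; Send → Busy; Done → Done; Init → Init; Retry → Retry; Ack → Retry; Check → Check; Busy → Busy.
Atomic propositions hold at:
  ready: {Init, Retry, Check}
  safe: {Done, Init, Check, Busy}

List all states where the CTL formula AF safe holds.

AF safe: least fixpoint, start Z0 = {Done, Init, Check, Busy}, add states with every successor in Z. Already a fixed point.
Sat(AF safe) = {Done, Init, Check, Busy}

{Done, Init, Check, Busy}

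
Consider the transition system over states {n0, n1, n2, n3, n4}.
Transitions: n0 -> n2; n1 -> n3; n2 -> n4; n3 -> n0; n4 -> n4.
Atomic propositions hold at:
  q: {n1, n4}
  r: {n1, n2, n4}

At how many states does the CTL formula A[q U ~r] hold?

Sat(~r) = {n0, n3}
A[q U ~r]: least fixpoint, start Z0 = Sat(~r) = {n0, n3}, add states in Sat(q) with every successor in Z. Z1 = {n0, n1, n3}; fixed.
Sat(A[q U ~r]) = {n0, n1, n3}
|Sat(A[q U ~r])| = |{n0, n1, n3}| = 3.

3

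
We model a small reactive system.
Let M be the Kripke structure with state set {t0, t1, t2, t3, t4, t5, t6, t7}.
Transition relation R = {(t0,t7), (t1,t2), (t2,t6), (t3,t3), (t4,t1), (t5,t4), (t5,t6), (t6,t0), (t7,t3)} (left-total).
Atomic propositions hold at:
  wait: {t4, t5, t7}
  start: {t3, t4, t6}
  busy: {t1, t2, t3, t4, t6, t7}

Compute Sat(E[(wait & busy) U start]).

Sat(wait & busy) = {t4, t7}
E[(wait & busy) U start]: least fixpoint, start Z0 = Sat(start) = {t3, t4, t6}, add states in Sat(wait & busy) with some successor in Z. Z1 = {t3, t4, t6, t7}; fixed.
Sat(E[(wait & busy) U start]) = {t3, t4, t6, t7}

{t3, t4, t6, t7}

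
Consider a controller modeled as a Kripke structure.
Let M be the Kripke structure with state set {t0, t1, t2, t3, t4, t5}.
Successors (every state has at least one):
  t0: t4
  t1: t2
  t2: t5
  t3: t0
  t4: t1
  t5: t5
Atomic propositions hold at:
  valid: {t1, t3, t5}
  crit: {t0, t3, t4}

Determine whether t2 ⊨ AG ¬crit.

Sat(¬crit) = {t1, t2, t5}
AG ¬crit: greatest fixpoint, start Z0 = {t1, t2, t5}, keep only states in Sat with every successor in Z. Already a fixed point.
Sat(AG ¬crit) = {t1, t2, t5}
t2 ∈ Sat(AG ¬crit) = {t1, t2, t5}, so the formula holds at t2.

Yes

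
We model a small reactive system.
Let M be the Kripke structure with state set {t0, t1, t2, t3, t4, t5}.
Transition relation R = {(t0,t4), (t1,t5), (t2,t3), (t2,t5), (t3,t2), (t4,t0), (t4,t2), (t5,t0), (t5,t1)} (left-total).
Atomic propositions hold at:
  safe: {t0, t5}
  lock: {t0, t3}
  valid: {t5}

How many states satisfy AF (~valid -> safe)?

Sat(~valid) = {t0, t1, t2, t3, t4}
Sat(~valid -> safe) = {t0, t5}
AF (~valid -> safe): least fixpoint, start Z0 = {t0, t5}, add states with every successor in Z. Z1 = {t0, t1, t5}; fixed.
Sat(AF (~valid -> safe)) = {t0, t1, t5}
|Sat(AF (~valid -> safe))| = |{t0, t1, t5}| = 3.

3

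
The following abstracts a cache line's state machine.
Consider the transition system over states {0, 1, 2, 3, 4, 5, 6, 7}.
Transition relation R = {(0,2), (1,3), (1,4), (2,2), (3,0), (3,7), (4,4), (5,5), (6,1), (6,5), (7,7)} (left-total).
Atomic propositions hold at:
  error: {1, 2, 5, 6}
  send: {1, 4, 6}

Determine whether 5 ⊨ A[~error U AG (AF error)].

Sat(~error) = {0, 3, 4, 7}
AF error: least fixpoint, start Z0 = {1, 2, 5, 6}, add states with every successor in Z. Z1 = {0, 1, 2, 5, 6}; fixed.
Sat(AF error) = {0, 1, 2, 5, 6}
AG (AF error): greatest fixpoint, start Z0 = {0, 1, 2, 5, 6}, keep only states in Sat with every successor in Z. Z1 = {0, 2, 5, 6}; Z2 = {0, 2, 5}; fixed.
Sat(AG (AF error)) = {0, 2, 5}
A[~error U AG (AF error)]: least fixpoint, start Z0 = Sat(AG (AF error)) = {0, 2, 5}, add states in Sat(~error) with every successor in Z. Already a fixed point.
Sat(A[~error U AG (AF error)]) = {0, 2, 5}
5 ∈ Sat(A[~error U AG (AF error)]) = {0, 2, 5}, so the formula holds at 5.

Yes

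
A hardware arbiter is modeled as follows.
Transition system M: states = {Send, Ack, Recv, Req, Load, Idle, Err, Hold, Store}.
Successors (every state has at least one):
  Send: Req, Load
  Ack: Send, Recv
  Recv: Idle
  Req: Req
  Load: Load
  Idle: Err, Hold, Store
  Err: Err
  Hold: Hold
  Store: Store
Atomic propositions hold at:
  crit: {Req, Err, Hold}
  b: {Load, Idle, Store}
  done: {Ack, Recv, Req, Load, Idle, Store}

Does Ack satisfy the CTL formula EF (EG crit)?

EG crit: greatest fixpoint, start Z0 = {Req, Err, Hold}, keep only states in Sat with some successor in Z. Already a fixed point.
Sat(EG crit) = {Req, Err, Hold}
EF (EG crit): least fixpoint, start Z0 = {Req, Err, Hold}, add states with some successor in Z. Z1 = {Send, Req, Idle, Err, Hold}; Z2 = {Send, Ack, Recv, Req, Idle, Err, Hold}; fixed.
Sat(EF (EG crit)) = {Send, Ack, Recv, Req, Idle, Err, Hold}
Ack ∈ Sat(EF (EG crit)) = {Send, Ack, Recv, Req, Idle, Err, Hold}, so the formula holds at Ack.

Yes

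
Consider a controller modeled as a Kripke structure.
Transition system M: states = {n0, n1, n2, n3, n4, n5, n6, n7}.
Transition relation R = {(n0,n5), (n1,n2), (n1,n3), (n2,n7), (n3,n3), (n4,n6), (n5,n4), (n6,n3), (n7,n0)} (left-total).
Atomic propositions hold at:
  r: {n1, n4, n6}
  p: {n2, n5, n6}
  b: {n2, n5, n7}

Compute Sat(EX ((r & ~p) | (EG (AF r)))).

{n5}

Sat(~p) = {n0, n1, n3, n4, n7}
Sat(r & ~p) = {n1, n4}
AF r: least fixpoint, start Z0 = {n1, n4, n6}, add states with every successor in Z. Z1 = {n1, n4, n5, n6}; Z2 = {n0, n1, n4, n5, n6}; Z3 = {n0, n1, n4, n5, n6, n7}; Z4 = {n0, n1, n2, n4, n5, n6, n7}; fixed.
Sat(AF r) = {n0, n1, n2, n4, n5, n6, n7}
EG (AF r): greatest fixpoint, start Z0 = {n0, n1, n2, n4, n5, n6, n7}, keep only states in Sat with some successor in Z. Z1 = {n0, n1, n2, n4, n5, n7}; Z2 = {n0, n1, n2, n5, n7}; Z3 = {n0, n1, n2, n7}; Z4 = {n1, n2, n7}; Z5 = {n1, n2}; Z6 = {n1}; Z7 = ∅; fixed.
Sat(EG (AF r)) = ∅
Sat((r & ~p) | (EG (AF r))) = {n1, n4}
Sat(EX ((r & ~p) | (EG (AF r)))) = {s : some successor in {n1, n4}} = {n5}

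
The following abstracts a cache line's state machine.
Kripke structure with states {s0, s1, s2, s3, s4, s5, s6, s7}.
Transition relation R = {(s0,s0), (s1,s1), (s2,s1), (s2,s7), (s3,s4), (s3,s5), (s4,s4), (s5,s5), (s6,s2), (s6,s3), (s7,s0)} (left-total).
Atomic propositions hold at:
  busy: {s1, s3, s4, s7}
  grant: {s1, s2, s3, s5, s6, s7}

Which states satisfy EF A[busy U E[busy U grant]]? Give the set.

{s1, s2, s3, s5, s6, s7}

E[busy U grant]: least fixpoint, start Z0 = Sat(grant) = {s1, s2, s3, s5, s6, s7}, add states in Sat(busy) with some successor in Z. Already a fixed point.
Sat(E[busy U grant]) = {s1, s2, s3, s5, s6, s7}
A[busy U E[busy U grant]]: least fixpoint, start Z0 = Sat(E[busy U grant]) = {s1, s2, s3, s5, s6, s7}, add states in Sat(busy) with every successor in Z. Already a fixed point.
Sat(A[busy U E[busy U grant]]) = {s1, s2, s3, s5, s6, s7}
EF A[busy U E[busy U grant]]: least fixpoint, start Z0 = {s1, s2, s3, s5, s6, s7}, add states with some successor in Z. Already a fixed point.
Sat(EF A[busy U E[busy U grant]]) = {s1, s2, s3, s5, s6, s7}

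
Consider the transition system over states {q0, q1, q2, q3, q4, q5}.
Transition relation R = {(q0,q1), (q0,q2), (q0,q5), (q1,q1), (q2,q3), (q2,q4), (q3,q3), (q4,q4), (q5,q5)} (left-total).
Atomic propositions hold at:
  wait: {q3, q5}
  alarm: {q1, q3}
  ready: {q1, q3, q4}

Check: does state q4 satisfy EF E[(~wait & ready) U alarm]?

Sat(~wait) = {q0, q1, q2, q4}
Sat(~wait & ready) = {q1, q4}
E[(~wait & ready) U alarm]: least fixpoint, start Z0 = Sat(alarm) = {q1, q3}, add states in Sat(~wait & ready) with some successor in Z. Already a fixed point.
Sat(E[(~wait & ready) U alarm]) = {q1, q3}
EF E[(~wait & ready) U alarm]: least fixpoint, start Z0 = {q1, q3}, add states with some successor in Z. Z1 = {q0, q1, q2, q3}; fixed.
Sat(EF E[(~wait & ready) U alarm]) = {q0, q1, q2, q3}
q4 ∉ Sat(EF E[(~wait & ready) U alarm]) = {q0, q1, q2, q3}, so the formula does not hold at q4.

No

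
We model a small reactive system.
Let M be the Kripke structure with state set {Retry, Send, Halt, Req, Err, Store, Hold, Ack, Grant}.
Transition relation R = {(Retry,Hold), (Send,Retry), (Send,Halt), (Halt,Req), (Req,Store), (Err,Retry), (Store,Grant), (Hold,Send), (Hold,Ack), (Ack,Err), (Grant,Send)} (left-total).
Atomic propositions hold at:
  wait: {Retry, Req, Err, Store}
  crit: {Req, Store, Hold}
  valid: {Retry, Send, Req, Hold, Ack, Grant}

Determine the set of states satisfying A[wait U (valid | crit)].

Sat(valid | crit) = {Retry, Send, Req, Store, Hold, Ack, Grant}
A[wait U (valid | crit)]: least fixpoint, start Z0 = Sat((valid | crit)) = {Retry, Send, Req, Store, Hold, Ack, Grant}, add states in Sat(wait) with every successor in Z. Z1 = {Retry, Send, Req, Err, Store, Hold, Ack, Grant}; fixed.
Sat(A[wait U (valid | crit)]) = {Retry, Send, Req, Err, Store, Hold, Ack, Grant}

{Retry, Send, Req, Err, Store, Hold, Ack, Grant}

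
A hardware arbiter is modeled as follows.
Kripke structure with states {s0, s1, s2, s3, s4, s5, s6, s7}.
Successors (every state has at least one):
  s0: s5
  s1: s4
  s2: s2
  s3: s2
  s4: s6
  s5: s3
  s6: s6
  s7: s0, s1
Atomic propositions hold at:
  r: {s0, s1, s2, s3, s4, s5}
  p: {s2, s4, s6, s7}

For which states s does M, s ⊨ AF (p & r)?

{s0, s1, s2, s3, s4, s5, s7}

Sat(p & r) = {s2, s4}
AF (p & r): least fixpoint, start Z0 = {s2, s4}, add states with every successor in Z. Z1 = {s1, s2, s3, s4}; Z2 = {s1, s2, s3, s4, s5}; Z3 = {s0, s1, s2, s3, s4, s5}; Z4 = {s0, s1, s2, s3, s4, s5, s7}; fixed.
Sat(AF (p & r)) = {s0, s1, s2, s3, s4, s5, s7}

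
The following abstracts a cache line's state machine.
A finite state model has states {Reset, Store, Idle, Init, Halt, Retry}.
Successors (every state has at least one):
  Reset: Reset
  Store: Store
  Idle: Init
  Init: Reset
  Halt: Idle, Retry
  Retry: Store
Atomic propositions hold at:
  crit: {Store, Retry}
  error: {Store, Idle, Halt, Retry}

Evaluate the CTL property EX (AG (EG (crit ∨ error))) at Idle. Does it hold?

No

Sat(crit ∨ error) = {Store, Idle, Halt, Retry}
EG (crit ∨ error): greatest fixpoint, start Z0 = {Store, Idle, Halt, Retry}, keep only states in Sat with some successor in Z. Z1 = {Store, Halt, Retry}; fixed.
Sat(EG (crit ∨ error)) = {Store, Halt, Retry}
AG (EG (crit ∨ error)): greatest fixpoint, start Z0 = {Store, Halt, Retry}, keep only states in Sat with every successor in Z. Z1 = {Store, Retry}; fixed.
Sat(AG (EG (crit ∨ error))) = {Store, Retry}
Sat(EX (AG (EG (crit ∨ error)))) = {s : some successor in {Store, Retry}} = {Store, Halt, Retry}
Idle ∉ Sat(EX (AG (EG (crit ∨ error)))) = {Store, Halt, Retry}, so the formula does not hold at Idle.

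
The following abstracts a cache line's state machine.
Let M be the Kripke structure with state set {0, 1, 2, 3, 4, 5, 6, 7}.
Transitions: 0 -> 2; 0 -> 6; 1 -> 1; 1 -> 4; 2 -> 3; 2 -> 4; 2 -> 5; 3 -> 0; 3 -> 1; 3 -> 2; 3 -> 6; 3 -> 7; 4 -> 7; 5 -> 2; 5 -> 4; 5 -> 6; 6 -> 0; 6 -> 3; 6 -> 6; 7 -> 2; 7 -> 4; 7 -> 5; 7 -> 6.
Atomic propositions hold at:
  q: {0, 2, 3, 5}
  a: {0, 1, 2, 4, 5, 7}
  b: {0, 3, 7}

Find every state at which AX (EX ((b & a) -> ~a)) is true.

{0, 3, 4, 6}

Sat(b & a) = {0, 7}
Sat(~a) = {3, 6}
Sat((b & a) -> ~a) = {1, 2, 3, 4, 5, 6}
Sat(EX ((b & a) -> ~a)) = {s : some successor in {1, 2, 3, 4, 5, 6}} = {0, 1, 2, 3, 5, 6, 7}
Sat(AX (EX ((b & a) -> ~a))) = {s : every successor in {0, 1, 2, 3, 5, 6, 7}} = {0, 3, 4, 6}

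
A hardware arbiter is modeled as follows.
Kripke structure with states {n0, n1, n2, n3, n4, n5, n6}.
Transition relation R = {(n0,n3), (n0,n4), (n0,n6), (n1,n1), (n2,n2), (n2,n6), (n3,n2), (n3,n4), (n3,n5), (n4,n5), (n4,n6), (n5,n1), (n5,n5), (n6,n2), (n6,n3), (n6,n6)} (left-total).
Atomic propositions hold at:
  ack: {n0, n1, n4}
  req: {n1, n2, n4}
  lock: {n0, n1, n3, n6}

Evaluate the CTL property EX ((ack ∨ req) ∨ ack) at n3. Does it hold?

Yes

Sat(ack ∨ req) = {n0, n1, n2, n4}
Sat((ack ∨ req) ∨ ack) = {n0, n1, n2, n4}
Sat(EX ((ack ∨ req) ∨ ack)) = {s : some successor in {n0, n1, n2, n4}} = {n0, n1, n2, n3, n5, n6}
n3 ∈ Sat(EX ((ack ∨ req) ∨ ack)) = {n0, n1, n2, n3, n5, n6}, so the formula holds at n3.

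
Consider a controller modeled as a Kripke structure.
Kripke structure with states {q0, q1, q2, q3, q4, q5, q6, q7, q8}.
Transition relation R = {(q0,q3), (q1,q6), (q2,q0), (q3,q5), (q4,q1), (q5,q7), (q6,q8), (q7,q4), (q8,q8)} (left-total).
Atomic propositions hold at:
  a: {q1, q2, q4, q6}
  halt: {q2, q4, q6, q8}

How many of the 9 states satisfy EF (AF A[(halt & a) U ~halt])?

7

Sat(halt & a) = {q2, q4, q6}
Sat(~halt) = {q0, q1, q3, q5, q7}
A[(halt & a) U ~halt]: least fixpoint, start Z0 = Sat(~halt) = {q0, q1, q3, q5, q7}, add states in Sat(halt & a) with every successor in Z. Z1 = {q0, q1, q2, q3, q4, q5, q7}; fixed.
Sat(A[(halt & a) U ~halt]) = {q0, q1, q2, q3, q4, q5, q7}
AF A[(halt & a) U ~halt]: least fixpoint, start Z0 = {q0, q1, q2, q3, q4, q5, q7}, add states with every successor in Z. Already a fixed point.
Sat(AF A[(halt & a) U ~halt]) = {q0, q1, q2, q3, q4, q5, q7}
EF (AF A[(halt & a) U ~halt]): least fixpoint, start Z0 = {q0, q1, q2, q3, q4, q5, q7}, add states with some successor in Z. Already a fixed point.
Sat(EF (AF A[(halt & a) U ~halt])) = {q0, q1, q2, q3, q4, q5, q7}
|Sat(EF (AF A[(halt & a) U ~halt]))| = |{q0, q1, q2, q3, q4, q5, q7}| = 7.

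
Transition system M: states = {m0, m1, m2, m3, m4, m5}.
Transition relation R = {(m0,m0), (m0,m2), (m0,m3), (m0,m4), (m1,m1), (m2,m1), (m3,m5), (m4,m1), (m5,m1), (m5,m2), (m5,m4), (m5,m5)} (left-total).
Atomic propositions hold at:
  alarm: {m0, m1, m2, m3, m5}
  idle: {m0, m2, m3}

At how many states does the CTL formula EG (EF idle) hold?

EF idle: least fixpoint, start Z0 = {m0, m2, m3}, add states with some successor in Z. Z1 = {m0, m2, m3, m5}; fixed.
Sat(EF idle) = {m0, m2, m3, m5}
EG (EF idle): greatest fixpoint, start Z0 = {m0, m2, m3, m5}, keep only states in Sat with some successor in Z. Z1 = {m0, m3, m5}; fixed.
Sat(EG (EF idle)) = {m0, m3, m5}
|Sat(EG (EF idle))| = |{m0, m3, m5}| = 3.

3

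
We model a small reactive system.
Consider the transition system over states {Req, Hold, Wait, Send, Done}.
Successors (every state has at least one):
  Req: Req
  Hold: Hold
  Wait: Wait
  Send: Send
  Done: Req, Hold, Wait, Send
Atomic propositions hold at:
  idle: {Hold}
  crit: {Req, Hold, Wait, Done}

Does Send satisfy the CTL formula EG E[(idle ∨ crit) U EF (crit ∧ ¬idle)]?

No

Sat(idle ∨ crit) = {Req, Hold, Wait, Done}
Sat(¬idle) = {Req, Wait, Send, Done}
Sat(crit ∧ ¬idle) = {Req, Wait, Done}
EF (crit ∧ ¬idle): least fixpoint, start Z0 = {Req, Wait, Done}, add states with some successor in Z. Already a fixed point.
Sat(EF (crit ∧ ¬idle)) = {Req, Wait, Done}
E[(idle ∨ crit) U EF (crit ∧ ¬idle)]: least fixpoint, start Z0 = Sat(EF (crit ∧ ¬idle)) = {Req, Wait, Done}, add states in Sat(idle ∨ crit) with some successor in Z. Already a fixed point.
Sat(E[(idle ∨ crit) U EF (crit ∧ ¬idle)]) = {Req, Wait, Done}
EG E[(idle ∨ crit) U EF (crit ∧ ¬idle)]: greatest fixpoint, start Z0 = {Req, Wait, Done}, keep only states in Sat with some successor in Z. Already a fixed point.
Sat(EG E[(idle ∨ crit) U EF (crit ∧ ¬idle)]) = {Req, Wait, Done}
Send ∉ Sat(EG E[(idle ∨ crit) U EF (crit ∧ ¬idle)]) = {Req, Wait, Done}, so the formula does not hold at Send.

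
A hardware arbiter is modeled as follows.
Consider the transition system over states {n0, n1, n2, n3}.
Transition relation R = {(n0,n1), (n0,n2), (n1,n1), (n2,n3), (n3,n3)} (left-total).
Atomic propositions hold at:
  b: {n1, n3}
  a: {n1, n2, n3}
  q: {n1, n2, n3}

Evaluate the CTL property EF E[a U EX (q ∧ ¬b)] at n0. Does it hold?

Sat(¬b) = {n0, n2}
Sat(q ∧ ¬b) = {n2}
Sat(EX (q ∧ ¬b)) = {s : some successor in {n2}} = {n0}
E[a U EX (q ∧ ¬b)]: least fixpoint, start Z0 = Sat(EX (q ∧ ¬b)) = {n0}, add states in Sat(a) with some successor in Z. Already a fixed point.
Sat(E[a U EX (q ∧ ¬b)]) = {n0}
EF E[a U EX (q ∧ ¬b)]: least fixpoint, start Z0 = {n0}, add states with some successor in Z. Already a fixed point.
Sat(EF E[a U EX (q ∧ ¬b)]) = {n0}
n0 ∈ Sat(EF E[a U EX (q ∧ ¬b)]) = {n0}, so the formula holds at n0.

Yes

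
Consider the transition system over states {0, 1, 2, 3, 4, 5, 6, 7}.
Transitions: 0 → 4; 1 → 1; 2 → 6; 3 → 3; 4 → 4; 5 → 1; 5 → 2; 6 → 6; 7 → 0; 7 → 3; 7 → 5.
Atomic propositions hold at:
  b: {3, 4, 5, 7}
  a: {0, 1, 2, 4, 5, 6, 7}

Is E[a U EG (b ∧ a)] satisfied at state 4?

Yes

Sat(b ∧ a) = {4, 5, 7}
EG (b ∧ a): greatest fixpoint, start Z0 = {4, 5, 7}, keep only states in Sat with some successor in Z. Z1 = {4, 7}; Z2 = {4}; fixed.
Sat(EG (b ∧ a)) = {4}
E[a U EG (b ∧ a)]: least fixpoint, start Z0 = Sat(EG (b ∧ a)) = {4}, add states in Sat(a) with some successor in Z. Z1 = {0, 4}; Z2 = {0, 4, 7}; fixed.
Sat(E[a U EG (b ∧ a)]) = {0, 4, 7}
4 ∈ Sat(E[a U EG (b ∧ a)]) = {0, 4, 7}, so the formula holds at 4.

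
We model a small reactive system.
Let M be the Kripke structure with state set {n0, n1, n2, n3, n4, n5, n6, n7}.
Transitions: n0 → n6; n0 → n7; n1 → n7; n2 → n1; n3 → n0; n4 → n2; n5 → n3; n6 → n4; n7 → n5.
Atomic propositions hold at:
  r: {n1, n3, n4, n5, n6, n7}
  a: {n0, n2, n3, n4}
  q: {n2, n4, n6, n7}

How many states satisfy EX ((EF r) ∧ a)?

4

EF r: least fixpoint, start Z0 = {n1, n3, n4, n5, n6, n7}, add states with some successor in Z. Z1 = {n0, n1, n2, n3, n4, n5, n6, n7}; fixed.
Sat(EF r) = {n0, n1, n2, n3, n4, n5, n6, n7}
Sat((EF r) ∧ a) = {n0, n2, n3, n4}
Sat(EX ((EF r) ∧ a)) = {s : some successor in {n0, n2, n3, n4}} = {n3, n4, n5, n6}
|Sat(EX ((EF r) ∧ a))| = |{n3, n4, n5, n6}| = 4.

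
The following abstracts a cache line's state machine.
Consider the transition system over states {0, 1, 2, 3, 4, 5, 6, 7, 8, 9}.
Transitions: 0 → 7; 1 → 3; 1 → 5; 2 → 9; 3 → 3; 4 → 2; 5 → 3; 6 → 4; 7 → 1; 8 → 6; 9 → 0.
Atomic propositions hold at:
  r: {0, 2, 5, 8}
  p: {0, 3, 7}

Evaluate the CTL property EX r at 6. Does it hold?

Sat(EX r) = {s : some successor in {0, 2, 5, 8}} = {1, 4, 9}
6 ∉ Sat(EX r) = {1, 4, 9}, so the formula does not hold at 6.

No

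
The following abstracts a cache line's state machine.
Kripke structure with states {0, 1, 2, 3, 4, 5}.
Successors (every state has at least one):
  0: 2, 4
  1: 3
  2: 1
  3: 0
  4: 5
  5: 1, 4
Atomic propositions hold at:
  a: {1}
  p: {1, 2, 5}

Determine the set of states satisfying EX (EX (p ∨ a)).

Sat(p ∨ a) = {1, 2, 5}
Sat(EX (p ∨ a)) = {s : some successor in {1, 2, 5}} = {0, 2, 4, 5}
Sat(EX (EX (p ∨ a))) = {s : some successor in {0, 2, 4, 5}} = {0, 3, 4, 5}

{0, 3, 4, 5}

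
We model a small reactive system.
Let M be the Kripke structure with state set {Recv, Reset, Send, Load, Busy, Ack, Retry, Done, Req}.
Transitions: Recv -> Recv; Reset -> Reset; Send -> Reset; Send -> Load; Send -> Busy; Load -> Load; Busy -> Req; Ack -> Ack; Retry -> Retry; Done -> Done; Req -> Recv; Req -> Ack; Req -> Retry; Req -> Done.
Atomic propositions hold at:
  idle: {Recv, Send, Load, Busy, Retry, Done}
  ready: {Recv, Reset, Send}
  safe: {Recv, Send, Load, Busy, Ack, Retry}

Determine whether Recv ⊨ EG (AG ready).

AG ready: greatest fixpoint, start Z0 = {Recv, Reset, Send}, keep only states in Sat with every successor in Z. Z1 = {Recv, Reset}; fixed.
Sat(AG ready) = {Recv, Reset}
EG (AG ready): greatest fixpoint, start Z0 = {Recv, Reset}, keep only states in Sat with some successor in Z. Already a fixed point.
Sat(EG (AG ready)) = {Recv, Reset}
Recv ∈ Sat(EG (AG ready)) = {Recv, Reset}, so the formula holds at Recv.

Yes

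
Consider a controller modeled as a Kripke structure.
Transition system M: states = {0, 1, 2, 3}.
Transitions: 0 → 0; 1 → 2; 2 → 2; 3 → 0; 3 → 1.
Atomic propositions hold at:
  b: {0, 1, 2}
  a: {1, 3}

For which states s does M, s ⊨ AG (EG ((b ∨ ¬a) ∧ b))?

Sat(¬a) = {0, 2}
Sat(b ∨ ¬a) = {0, 1, 2}
Sat((b ∨ ¬a) ∧ b) = {0, 1, 2}
EG ((b ∨ ¬a) ∧ b): greatest fixpoint, start Z0 = {0, 1, 2}, keep only states in Sat with some successor in Z. Already a fixed point.
Sat(EG ((b ∨ ¬a) ∧ b)) = {0, 1, 2}
AG (EG ((b ∨ ¬a) ∧ b)): greatest fixpoint, start Z0 = {0, 1, 2}, keep only states in Sat with every successor in Z. Already a fixed point.
Sat(AG (EG ((b ∨ ¬a) ∧ b))) = {0, 1, 2}

{0, 1, 2}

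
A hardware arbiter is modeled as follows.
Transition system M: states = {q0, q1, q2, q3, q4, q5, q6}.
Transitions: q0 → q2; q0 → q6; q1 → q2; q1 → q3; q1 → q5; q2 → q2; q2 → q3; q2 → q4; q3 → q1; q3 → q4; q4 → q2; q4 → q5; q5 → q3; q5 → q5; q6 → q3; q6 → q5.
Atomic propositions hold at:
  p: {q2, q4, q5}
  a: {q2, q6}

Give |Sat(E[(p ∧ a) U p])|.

3

Sat(p ∧ a) = {q2}
E[(p ∧ a) U p]: least fixpoint, start Z0 = Sat(p) = {q2, q4, q5}, add states in Sat(p ∧ a) with some successor in Z. Already a fixed point.
Sat(E[(p ∧ a) U p]) = {q2, q4, q5}
|Sat(E[(p ∧ a) U p])| = |{q2, q4, q5}| = 3.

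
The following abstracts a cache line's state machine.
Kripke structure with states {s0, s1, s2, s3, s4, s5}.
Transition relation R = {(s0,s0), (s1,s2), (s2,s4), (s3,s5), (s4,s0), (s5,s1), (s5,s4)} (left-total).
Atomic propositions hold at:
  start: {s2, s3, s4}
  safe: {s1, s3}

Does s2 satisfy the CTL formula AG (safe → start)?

Sat(safe → start) = {s0, s2, s3, s4, s5}
AG (safe → start): greatest fixpoint, start Z0 = {s0, s2, s3, s4, s5}, keep only states in Sat with every successor in Z. Z1 = {s0, s2, s3, s4}; Z2 = {s0, s2, s4}; fixed.
Sat(AG (safe → start)) = {s0, s2, s4}
s2 ∈ Sat(AG (safe → start)) = {s0, s2, s4}, so the formula holds at s2.

Yes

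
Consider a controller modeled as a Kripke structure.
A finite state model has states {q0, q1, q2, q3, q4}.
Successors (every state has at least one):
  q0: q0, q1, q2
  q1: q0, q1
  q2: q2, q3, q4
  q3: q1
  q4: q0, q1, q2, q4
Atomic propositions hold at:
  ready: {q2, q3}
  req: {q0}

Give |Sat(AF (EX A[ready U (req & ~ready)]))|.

4

Sat(~ready) = {q0, q1, q4}
Sat(req & ~ready) = {q0}
A[ready U (req & ~ready)]: least fixpoint, start Z0 = Sat((req & ~ready)) = {q0}, add states in Sat(ready) with every successor in Z. Already a fixed point.
Sat(A[ready U (req & ~ready)]) = {q0}
Sat(EX A[ready U (req & ~ready)]) = {s : some successor in {q0}} = {q0, q1, q4}
AF (EX A[ready U (req & ~ready)]): least fixpoint, start Z0 = {q0, q1, q4}, add states with every successor in Z. Z1 = {q0, q1, q3, q4}; fixed.
Sat(AF (EX A[ready U (req & ~ready)])) = {q0, q1, q3, q4}
|Sat(AF (EX A[ready U (req & ~ready)]))| = |{q0, q1, q3, q4}| = 4.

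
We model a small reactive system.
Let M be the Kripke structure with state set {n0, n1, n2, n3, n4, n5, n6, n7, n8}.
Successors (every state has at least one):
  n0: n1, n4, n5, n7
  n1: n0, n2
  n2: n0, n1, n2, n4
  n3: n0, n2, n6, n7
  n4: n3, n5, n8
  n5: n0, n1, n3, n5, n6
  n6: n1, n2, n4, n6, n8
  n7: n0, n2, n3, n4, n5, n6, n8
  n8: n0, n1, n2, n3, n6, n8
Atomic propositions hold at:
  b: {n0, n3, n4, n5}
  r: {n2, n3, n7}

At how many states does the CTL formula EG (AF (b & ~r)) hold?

3

Sat(~r) = {n0, n1, n4, n5, n6, n8}
Sat(b & ~r) = {n0, n4, n5}
AF (b & ~r): least fixpoint, start Z0 = {n0, n4, n5}, add states with every successor in Z. Already a fixed point.
Sat(AF (b & ~r)) = {n0, n4, n5}
EG (AF (b & ~r)): greatest fixpoint, start Z0 = {n0, n4, n5}, keep only states in Sat with some successor in Z. Already a fixed point.
Sat(EG (AF (b & ~r))) = {n0, n4, n5}
|Sat(EG (AF (b & ~r)))| = |{n0, n4, n5}| = 3.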